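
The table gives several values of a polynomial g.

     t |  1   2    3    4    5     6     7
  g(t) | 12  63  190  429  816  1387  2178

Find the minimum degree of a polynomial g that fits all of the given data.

Forward differences of the values at t = 1, 2, 3, 4, 5, 6, 7:
  g  : 12  63  190  429  816  1387  2178
  Δ  : 51  127  239  387  571  791
  Δ^2: 76  112  148  184  220
  Δ^3: 36  36  36  36
  Δ^4: 0  0  0
  Δ^5: 0  0
  Δ^6: 0
The third differences are constant (36) and nonzero, while all higher differences vanish, so the minimal degree is 3.

3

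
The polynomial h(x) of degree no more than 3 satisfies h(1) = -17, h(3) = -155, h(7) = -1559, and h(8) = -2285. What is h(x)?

Using the Lagrange interpolation formula with nodes 1, 3, 7, 8:
  L_0(x) = (x - 3)(x - 7)(x - 8) / -84
  L_1(x) = (x - 1)(x - 7)(x - 8) / 40
  L_2(x) = (x - 1)(x - 3)(x - 8) / -24
  L_3(x) = (x - 1)(x - 3)(x - 7) / 35
Then h(x) = -17·L_0(x) - 155·L_1(x) - 1559·L_2(x) - 2285·L_3(x).
Expanding and collecting terms gives h(x) = -4x³ - 3x² - 5x - 5.
Check: h(8) = -2285. ✓

h(x) = -4x^3 - 3x^2 - 5x - 5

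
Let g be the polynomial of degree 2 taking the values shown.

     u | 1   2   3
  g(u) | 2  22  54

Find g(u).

Using the Lagrange interpolation formula with nodes 1, 2, 3:
  L_0(u) = (u - 2)(u - 3) / 2
  L_1(u) = (u - 1)(u - 3) / -1
  L_2(u) = (u - 1)(u - 2) / 2
Then g(u) = 2·L_0(u) + 22·L_1(u) + 54·L_2(u).
Expanding and collecting terms gives g(u) = 6u^2 + 2u - 6.
Check: g(3) = 54. ✓

g(u) = 6u^2 + 2u - 6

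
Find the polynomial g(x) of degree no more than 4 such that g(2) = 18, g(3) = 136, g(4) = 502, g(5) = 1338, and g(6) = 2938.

Write g(x) = ax^4 + bx^3 + cx^2 + dx + e. Substituting each data point gives a linear system:
  16a + 8b + 4c + 2d + e = 18
  81a + 27b + 9c + 3d + e = 136
  256a + 64b + 16c + 4d + e = 502
  625a + 125b + 25c + 5d + e = 1338
  1296a + 216b + 36c + 6d + e = 2938
Solving the system yields a = 3, b = -5, c = 4, d = -2, e = -2.
So g(x) = 3x^4 - 5x^3 + 4x^2 - 2x - 2.
Check: g(3) = 136. ✓

g(x) = 3x^4 - 5x^3 + 4x^2 - 2x - 2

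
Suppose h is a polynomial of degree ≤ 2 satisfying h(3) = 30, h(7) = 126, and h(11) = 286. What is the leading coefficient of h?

2

Write h(u) = au^2 + bu + c. Substituting each data point gives a linear system:
  9a + 3b + c = 30
  49a + 7b + c = 126
  121a + 11b + c = 286
Solving the system yields a = 2, b = 4, c = 0.
So h(u) = 2u² + 4u.
The leading coefficient is 2.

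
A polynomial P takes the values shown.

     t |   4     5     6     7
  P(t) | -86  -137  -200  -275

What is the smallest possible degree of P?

2

Forward differences of the values at t = 4, 5, 6, 7:
  P  : -86  -137  -200  -275
  Δ  : -51  -63  -75
  Δ^2: -12  -12
  Δ^3: 0
The second differences are constant (-12) and nonzero, while all higher differences vanish, so the minimal degree is 2.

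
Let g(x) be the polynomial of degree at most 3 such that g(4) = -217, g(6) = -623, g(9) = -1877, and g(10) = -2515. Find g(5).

Using the Lagrange interpolation formula with nodes 4, 6, 9, 10:
  L_0(x) = (x - 6)(x - 9)(x - 10) / -60
  L_1(x) = (x - 4)(x - 9)(x - 10) / 24
  L_2(x) = (x - 4)(x - 6)(x - 10) / -15
  L_3(x) = (x - 4)(x - 6)(x - 9) / 24
Then g(x) = -217·L_0(x) - 623·L_1(x) - 1877·L_2(x) - 2515·L_3(x).
Expanding and collecting terms gives g(x) = -2x^3 - 5x^2 - x - 5.
Evaluating at x = 5: g(5) = -385.

-385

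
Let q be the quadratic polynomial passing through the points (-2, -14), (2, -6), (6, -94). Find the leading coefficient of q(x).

-3

Write q(x) = ax^2 + bx + c. Substituting each data point gives a linear system:
  4a - 2b + c = -14
  4a + 2b + c = -6
  36a + 6b + c = -94
Solving the system yields a = -3, b = 2, c = 2.
So q(x) = -3x^2 + 2x + 2.
The leading coefficient is -3.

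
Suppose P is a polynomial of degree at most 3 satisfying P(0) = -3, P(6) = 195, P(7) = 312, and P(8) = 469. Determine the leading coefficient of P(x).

1

Write P(x) = ax^3 + bx^2 + cx + d. Substituting each data point gives a linear system:
  d = -3
  216a + 36b + 6c + d = 195
  343a + 49b + 7c + d = 312
  512a + 64b + 8c + d = 469
Solving the system yields a = 1, b = -1, c = 3, d = -3.
So P(x) = x^3 - x^2 + 3x - 3.
The leading coefficient is 1.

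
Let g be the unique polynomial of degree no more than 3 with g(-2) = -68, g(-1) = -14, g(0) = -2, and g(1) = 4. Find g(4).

346

Using the Lagrange interpolation formula with nodes -2, -1, 0, 1:
  L_0(u) = (u + 1)u(u - 1) / -6
  L_1(u) = (u + 2)u(u - 1) / 2
  L_2(u) = (u + 2)(u + 1)(u - 1) / -2
  L_3(u) = (u + 2)(u + 1)u / 6
Then g(u) = -68·L_0(u) - 14·L_1(u) - 2·L_2(u) + 4·L_3(u).
Expanding and collecting terms gives g(u) = 6u³ - 3u² + 3u - 2.
Evaluating at u = 4: g(4) = 346.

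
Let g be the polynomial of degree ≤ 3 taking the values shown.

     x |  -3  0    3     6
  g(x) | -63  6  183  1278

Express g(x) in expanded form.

Using the Lagrange interpolation formula with nodes -3, 0, 3, 6:
  L_0(x) = x(x - 3)(x - 6) / -162
  L_1(x) = (x + 3)(x - 3)(x - 6) / 54
  L_2(x) = (x + 3)x(x - 6) / -54
  L_3(x) = (x + 3)x(x - 3) / 162
Then g(x) = -63·L_0(x) + 6·L_1(x) + 183·L_2(x) + 1278·L_3(x).
Expanding and collecting terms gives g(x) = 5x^3 + 6x^2 - 4x + 6.
Check: g(-3) = -63. ✓

g(x) = 5x^3 + 6x^2 - 4x + 6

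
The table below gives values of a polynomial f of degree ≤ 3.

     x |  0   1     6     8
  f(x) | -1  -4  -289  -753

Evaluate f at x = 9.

Using the Lagrange interpolation formula with nodes 0, 1, 6, 8:
  L_0(x) = (x - 1)(x - 6)(x - 8) / -48
  L_1(x) = x(x - 6)(x - 8) / 35
  L_2(x) = x(x - 1)(x - 8) / -60
  L_3(x) = x(x - 1)(x - 6) / 112
Then f(x) = -1·L_0(x) - 4·L_1(x) - 289·L_2(x) - 753·L_3(x).
Expanding and collecting terms gives f(x) = -2x^3 + 5x^2 - 6x - 1.
Evaluating at x = 9: f(9) = -1108.

-1108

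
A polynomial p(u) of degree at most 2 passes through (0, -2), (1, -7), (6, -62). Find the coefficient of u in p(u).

Write p(u) = au^2 + bu + c. Substituting each data point gives a linear system:
  c = -2
  a + b + c = -7
  36a + 6b + c = -62
Solving the system yields a = -1, b = -4, c = -2.
So p(u) = -u^2 - 4u - 2.
The coefficient of u is -4.

-4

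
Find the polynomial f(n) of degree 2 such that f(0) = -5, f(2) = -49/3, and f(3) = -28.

f(n) = -2n^2 - (5/3)n - 5

Write f(n) = an^2 + bn + c. Substituting each data point gives a linear system:
  c = -5
  4a + 2b + c = -49/3
  9a + 3b + c = -28
Solving the system yields a = -2, b = -5/3, c = -5.
So f(n) = -2n^2 - (5/3)n - 5.
Check: f(2) = -49/3. ✓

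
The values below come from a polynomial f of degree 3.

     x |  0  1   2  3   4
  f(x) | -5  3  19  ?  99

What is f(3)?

49

On equispaced nodes a degree-3 polynomial has vanishing fourth forward difference, so
  f(0) - 4·f(1) + 6·f(2) - 4·f(3) + f(4) = 0.
Substituting the known values and solving for f(3):
  -4·f(3) = -196
  f(3) = 49.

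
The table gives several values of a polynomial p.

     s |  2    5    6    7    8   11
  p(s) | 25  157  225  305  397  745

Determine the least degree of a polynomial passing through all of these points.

Divided differences on the nodes 2, 5, 6, 7, 8, 11:
  order 0: 25  157  225  305  397  745
  order 1: 44  68  80  92  116
  order 2: 6  6  6  6
  order 3: 0  0  0
  order 4: 0  0
  order 5: 0
The order-2 divided differences are all 6 (nonzero) and every higher order vanishes, so the data lies on a polynomial of degree exactly 2.

2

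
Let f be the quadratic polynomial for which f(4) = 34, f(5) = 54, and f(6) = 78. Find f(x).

Write f(x) = ax^2 + bx + c. Substituting each data point gives a linear system:
  16a + 4b + c = 34
  25a + 5b + c = 54
  36a + 6b + c = 78
Solving the system yields a = 2, b = 2, c = -6.
So f(x) = 2x² + 2x - 6.
Check: f(4) = 34. ✓

f(x) = 2x^2 + 2x - 6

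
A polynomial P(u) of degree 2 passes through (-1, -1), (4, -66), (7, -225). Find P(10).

Using the Lagrange interpolation formula with nodes -1, 4, 7:
  L_0(u) = (u - 4)(u - 7) / 40
  L_1(u) = (u + 1)(u - 7) / -15
  L_2(u) = (u + 1)(u - 4) / 24
Then P(u) = -1·L_0(u) - 66·L_1(u) - 225·L_2(u).
Expanding and collecting terms gives P(u) = -5u^2 + 2u + 6.
Evaluating at u = 10: P(10) = -474.

-474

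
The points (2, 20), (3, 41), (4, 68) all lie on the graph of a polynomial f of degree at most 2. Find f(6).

140

Write f(t) = at^2 + bt + c. Substituting each data point gives a linear system:
  4a + 2b + c = 20
  9a + 3b + c = 41
  16a + 4b + c = 68
Solving the system yields a = 3, b = 6, c = -4.
So f(t) = 3t² + 6t - 4.
Then f(6) = 140.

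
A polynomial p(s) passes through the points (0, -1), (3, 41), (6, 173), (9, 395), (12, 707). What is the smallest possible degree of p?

2

Forward differences of the values at s = 0, 3, 6, 9, 12:
  p  : -1  41  173  395  707
  Δ  : 42  132  222  312
  Δ^2: 90  90  90
  Δ^3: 0  0
  Δ^4: 0
The second differences are constant (90) and nonzero, while all higher differences vanish, so the minimal degree is 2.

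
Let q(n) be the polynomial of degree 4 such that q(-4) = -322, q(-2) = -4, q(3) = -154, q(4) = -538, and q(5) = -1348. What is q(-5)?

-898

Using the Lagrange interpolation formula with nodes -4, -2, 3, 4, 5:
  L_0(n) = (n + 2)(n - 3)(n - 4)(n - 5) / 1008
  L_1(n) = (n + 4)(n - 3)(n - 4)(n - 5) / -420
  L_2(n) = (n + 4)(n + 2)(n - 4)(n - 5) / 70
  L_3(n) = (n + 4)(n + 2)(n - 3)(n - 5) / -48
  L_4(n) = (n + 4)(n + 2)(n - 3)(n - 4) / 126
Then q(n) = -322·L_0(n) - 4·L_1(n) - 154·L_2(n) - 538·L_3(n) - 1348·L_4(n).
Expanding and collecting terms gives q(n) = -2n^4 - 2n^3 + 5n^2 + 5n + 2.
Evaluating at n = -5: q(-5) = -898.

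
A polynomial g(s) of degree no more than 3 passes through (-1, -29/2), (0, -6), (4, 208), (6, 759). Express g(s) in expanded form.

Write g(s) = as^3 + bs^2 + cs + d. Substituting each data point gives a linear system:
  -a + b - c + d = -29/2
  d = -6
  64a + 16b + 4c + d = 208
  216a + 36b + 6c + d = 759
Solving the system yields a = 4, b = -3, c = 3/2, d = -6.
So g(s) = 4s³ - 3s² + (3/2)s - 6.
Check: g(4) = 208. ✓

g(s) = 4s^3 - 3s^2 + (3/2)s - 6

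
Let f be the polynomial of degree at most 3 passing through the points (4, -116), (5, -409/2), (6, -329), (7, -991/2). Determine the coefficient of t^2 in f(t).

-3

Write f(t) = at^3 + bt^2 + ct + d. Substituting each data point gives a linear system:
  64a + 16b + 4c + d = -116
  125a + 25b + 5c + d = -409/2
  216a + 36b + 6c + d = -329
  343a + 49b + 7c + d = -991/2
Solving the system yields a = -1, b = -3, c = -1/2, d = -2.
So f(t) = -t^3 - 3t^2 - (1/2)t - 2.
The coefficient of t^2 is -3.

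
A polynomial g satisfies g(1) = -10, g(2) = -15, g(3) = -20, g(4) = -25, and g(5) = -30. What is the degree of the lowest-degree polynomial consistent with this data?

Forward differences of the values at s = 1, 2, 3, 4, 5:
  g  : -10  -15  -20  -25  -30
  Δ  : -5  -5  -5  -5
  Δ^2: 0  0  0
  Δ^3: 0  0
  Δ^4: 0
The first differences are constant (-5) and nonzero, while all higher differences vanish, so the minimal degree is 1.

1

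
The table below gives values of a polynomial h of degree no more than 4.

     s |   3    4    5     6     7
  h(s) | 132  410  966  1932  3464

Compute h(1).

2

Forward differences of the values at s = 3, 4, 5, 6, 7:
  h  : 132  410  966  1932  3464
  Δ  : 278  556  966  1532
  Δ^2: 278  410  566
  Δ^3: 132  156
  Δ^4: 24
The fourth differences are constant, confirming degree 4.
Interpolating (Newton forward form) and evaluating at s = 1 gives h(1) = 2.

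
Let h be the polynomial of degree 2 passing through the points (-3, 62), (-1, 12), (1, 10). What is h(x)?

h(x) = 6x^2 - x + 5

Write h(x) = ax^2 + bx + c. Substituting each data point gives a linear system:
  9a - 3b + c = 62
  a - b + c = 12
  a + b + c = 10
Solving the system yields a = 6, b = -1, c = 5.
So h(x) = 6x^2 - x + 5.
Check: h(-1) = 12. ✓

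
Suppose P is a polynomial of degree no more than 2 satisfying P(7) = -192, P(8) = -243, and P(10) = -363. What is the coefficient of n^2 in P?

Write P(n) = an^2 + bn + c. Substituting each data point gives a linear system:
  49a + 7b + c = -192
  64a + 8b + c = -243
  100a + 10b + c = -363
Solving the system yields a = -3, b = -6, c = -3.
So P(n) = -3n^2 - 6n - 3.
The leading coefficient is -3.

-3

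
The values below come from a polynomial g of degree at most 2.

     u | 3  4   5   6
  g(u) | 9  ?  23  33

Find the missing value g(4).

15

On equispaced nodes a degree-2 polynomial has vanishing third forward difference, so
  - g(3) + 3·g(4) - 3·g(5) + g(6) = 0.
Substituting the known values and solving for g(4):
  3·g(4) = 45
  g(4) = 15.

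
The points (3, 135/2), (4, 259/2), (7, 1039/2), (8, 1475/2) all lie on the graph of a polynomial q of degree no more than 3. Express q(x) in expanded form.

Write q(x) = ax^3 + bx^2 + cx + d. Substituting each data point gives a linear system:
  27a + 9b + 3c + d = 135/2
  64a + 16b + 4c + d = 259/2
  343a + 49b + 7c + d = 1039/2
  512a + 64b + 8c + d = 1475/2
Solving the system yields a = 1, b = 3, c = 4, d = 3/2.
So q(x) = x^3 + 3x^2 + 4x + 3/2.
Check: q(8) = 1475/2. ✓

q(x) = x^3 + 3x^2 + 4x + 3/2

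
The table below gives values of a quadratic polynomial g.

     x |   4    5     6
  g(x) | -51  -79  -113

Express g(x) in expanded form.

Write g(x) = ax^2 + bx + c. Substituting each data point gives a linear system:
  16a + 4b + c = -51
  25a + 5b + c = -79
  36a + 6b + c = -113
Solving the system yields a = -3, b = -1, c = 1.
So g(x) = -3x^2 - x + 1.
Check: g(6) = -113. ✓

g(x) = -3x^2 - x + 1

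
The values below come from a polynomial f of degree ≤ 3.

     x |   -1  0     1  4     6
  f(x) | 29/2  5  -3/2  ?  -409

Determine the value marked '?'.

-123

The 4 known points determine the degree-3 polynomial uniquely.
Write f(x) = ax^3 + bx^2 + cx + d. Substituting each data point gives a linear system:
  -a + b - c + d = 29/2
  d = 5
  a + b + c + d = -3/2
  216a + 36b + 6c + d = -409
Solving the system yields a = -2, b = 3/2, c = -6, d = 5.
So f(x) = -2x^3 + (3/2)x^2 - 6x + 5.
Then f(4) = -123.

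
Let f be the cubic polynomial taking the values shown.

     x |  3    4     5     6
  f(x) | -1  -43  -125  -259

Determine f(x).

f(x) = -2x^3 + 4x^2 + 4x + 5

Using the Lagrange interpolation formula with nodes 3, 4, 5, 6:
  L_0(x) = (x - 4)(x - 5)(x - 6) / -6
  L_1(x) = (x - 3)(x - 5)(x - 6) / 2
  L_2(x) = (x - 3)(x - 4)(x - 6) / -2
  L_3(x) = (x - 3)(x - 4)(x - 5) / 6
Then f(x) = -1·L_0(x) - 43·L_1(x) - 125·L_2(x) - 259·L_3(x).
Expanding and collecting terms gives f(x) = -2x^3 + 4x^2 + 4x + 5.
Check: f(5) = -125. ✓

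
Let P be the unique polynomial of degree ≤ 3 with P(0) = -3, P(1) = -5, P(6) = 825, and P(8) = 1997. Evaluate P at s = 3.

Write P(s) = as^3 + bs^2 + cs + d. Substituting each data point gives a linear system:
  d = -3
  a + b + c + d = -5
  216a + 36b + 6c + d = 825
  512a + 64b + 8c + d = 1997
Solving the system yields a = 4, b = 0, c = -6, d = -3.
So P(s) = 4s^3 - 6s - 3.
Then P(3) = 87.

87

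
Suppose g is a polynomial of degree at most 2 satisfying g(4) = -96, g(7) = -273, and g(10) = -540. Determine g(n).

Write g(n) = an^2 + bn + c. Substituting each data point gives a linear system:
  16a + 4b + c = -96
  49a + 7b + c = -273
  100a + 10b + c = -540
Solving the system yields a = -5, b = -4, c = 0.
So g(n) = -5n^2 - 4n.
Check: g(10) = -540. ✓

g(n) = -5n^2 - 4n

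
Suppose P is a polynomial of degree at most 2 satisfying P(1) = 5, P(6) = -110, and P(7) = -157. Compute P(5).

-71

Using the Lagrange interpolation formula with nodes 1, 6, 7:
  L_0(t) = (t - 6)(t - 7) / 30
  L_1(t) = (t - 1)(t - 7) / -5
  L_2(t) = (t - 1)(t - 6) / 6
Then P(t) = 5·L_0(t) - 110·L_1(t) - 157·L_2(t).
Expanding and collecting terms gives P(t) = -4t² + 5t + 4.
Evaluating at t = 5: P(5) = -71.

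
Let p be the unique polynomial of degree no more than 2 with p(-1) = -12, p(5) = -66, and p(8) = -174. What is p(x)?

p(x) = -3x^2 + 3x - 6

Write p(x) = ax^2 + bx + c. Substituting each data point gives a linear system:
  a - b + c = -12
  25a + 5b + c = -66
  64a + 8b + c = -174
Solving the system yields a = -3, b = 3, c = -6.
So p(x) = -3x^2 + 3x - 6.
Check: p(-1) = -12. ✓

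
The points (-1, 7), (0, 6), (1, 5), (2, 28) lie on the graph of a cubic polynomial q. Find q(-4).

Forward differences of the values at n = -1, 0, 1, 2:
  q  : 7  6  5  28
  Δ  : -1  -1  23
  Δ^2: 0  24
  Δ^3: 24
The third differences are constant, confirming degree 3.
Interpolating (Newton forward form) and evaluating at n = -4 gives q(-4) = -230.

-230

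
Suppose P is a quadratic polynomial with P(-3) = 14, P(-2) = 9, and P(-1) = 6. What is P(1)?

6

Write P(t) = at^2 + bt + c. Substituting each data point gives a linear system:
  9a - 3b + c = 14
  4a - 2b + c = 9
  a - b + c = 6
Solving the system yields a = 1, b = 0, c = 5.
So P(t) = t^2 + 5.
Then P(1) = 6.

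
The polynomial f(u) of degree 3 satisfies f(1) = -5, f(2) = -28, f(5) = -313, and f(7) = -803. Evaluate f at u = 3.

Write f(u) = au^3 + bu^2 + cu + d. Substituting each data point gives a linear system:
  a + b + c + d = -5
  8a + 4b + 2c + d = -28
  125a + 25b + 5c + d = -313
  343a + 49b + 7c + d = -803
Solving the system yields a = -2, b = -2, c = -3, d = 2.
So f(u) = -2u^3 - 2u^2 - 3u + 2.
Then f(3) = -79.

-79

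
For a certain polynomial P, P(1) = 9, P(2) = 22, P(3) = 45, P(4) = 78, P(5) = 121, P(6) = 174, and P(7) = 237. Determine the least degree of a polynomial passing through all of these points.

2

Forward differences of the values at u = 1, 2, 3, 4, 5, 6, 7:
  P  : 9  22  45  78  121  174  237
  Δ  : 13  23  33  43  53  63
  Δ^2: 10  10  10  10  10
  Δ^3: 0  0  0  0
  Δ^4: 0  0  0
  Δ^5: 0  0
  Δ^6: 0
The second differences are constant (10) and nonzero, while all higher differences vanish, so the minimal degree is 2.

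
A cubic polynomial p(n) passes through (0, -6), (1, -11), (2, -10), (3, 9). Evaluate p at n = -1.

-7

Forward differences of the values at n = 0, 1, 2, 3:
  p  : -6  -11  -10  9
  Δ  : -5  1  19
  Δ^2: 6  18
  Δ^3: 12
The third differences are constant, confirming degree 3.
Interpolating (Newton forward form) and evaluating at n = -1 gives p(-1) = -7.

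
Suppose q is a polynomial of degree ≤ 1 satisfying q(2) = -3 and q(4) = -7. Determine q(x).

Using the Lagrange interpolation formula with nodes 2, 4:
  L_0(x) = (x - 4) / -2
  L_1(x) = (x - 2) / 2
Then q(x) = -3·L_0(x) - 7·L_1(x).
Expanding and collecting terms gives q(x) = -2x + 1.
Check: q(2) = -3. ✓

q(x) = -2x + 1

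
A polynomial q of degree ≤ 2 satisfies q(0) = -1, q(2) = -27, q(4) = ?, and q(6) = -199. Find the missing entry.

The 3 known points determine the degree-2 polynomial uniquely.
Write q(n) = an^2 + bn + c. Substituting each data point gives a linear system:
  c = -1
  4a + 2b + c = -27
  36a + 6b + c = -199
Solving the system yields a = -5, b = -3, c = -1.
So q(n) = -5n^2 - 3n - 1.
Then q(4) = -93.

-93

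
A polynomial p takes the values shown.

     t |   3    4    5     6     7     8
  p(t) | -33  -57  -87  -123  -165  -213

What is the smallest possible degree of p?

2

Forward differences of the values at t = 3, 4, 5, 6, 7, 8:
  p  : -33  -57  -87  -123  -165  -213
  Δ  : -24  -30  -36  -42  -48
  Δ^2: -6  -6  -6  -6
  Δ^3: 0  0  0
  Δ^4: 0  0
  Δ^5: 0
The second differences are constant (-6) and nonzero, while all higher differences vanish, so the minimal degree is 2.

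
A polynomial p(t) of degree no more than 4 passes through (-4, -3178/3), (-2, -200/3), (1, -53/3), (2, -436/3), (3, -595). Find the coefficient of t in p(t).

Write p(t) = at^4 + bt^3 + ct^2 + dt + e. Substituting each data point gives a linear system:
  256a - 64b + 16c - 4d + e = -3178/3
  16a - 8b + 4c - 2d + e = -200/3
  a + b + c + d + e = -53/3
  16a + 8b + 4c + 2d + e = -436/3
  81a + 27b + 9c + 3d + e = -595
Solving the system yields a = -5, b = -5, c = -6, d = 1/3, e = -2.
So p(t) = -5t⁴ - 5t³ - 6t² + (1/3)t - 2.
The coefficient of t is 1/3.

1/3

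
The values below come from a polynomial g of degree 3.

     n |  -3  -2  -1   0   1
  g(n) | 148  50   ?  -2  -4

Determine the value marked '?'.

8

The 4 known points determine the degree-3 polynomial uniquely.
Write g(n) = an^3 + bn^2 + cn + d. Substituting each data point gives a linear system:
  -27a + 9b - 3c + d = 148
  -8a + 4b - 2c + d = 50
  d = -2
  a + b + c + d = -4
Solving the system yields a = -4, b = 4, c = -2, d = -2.
So g(n) = -4n^3 + 4n^2 - 2n - 2.
Then g(-1) = 8.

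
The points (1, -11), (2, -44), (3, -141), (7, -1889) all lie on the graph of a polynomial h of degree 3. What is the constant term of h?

Write h(u) = au^3 + bu^2 + cu + d. Substituting each data point gives a linear system:
  a + b + c + d = -11
  8a + 4b + 2c + d = -44
  27a + 9b + 3c + d = -141
  343a + 49b + 7c + d = -1889
Solving the system yields a = -6, b = 4, c = -3, d = -6.
So h(u) = -6u^3 + 4u^2 - 3u - 6.
The constant term is -6.

-6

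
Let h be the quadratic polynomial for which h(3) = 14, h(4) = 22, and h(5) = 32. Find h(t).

Write h(t) = at^2 + bt + c. Substituting each data point gives a linear system:
  9a + 3b + c = 14
  16a + 4b + c = 22
  25a + 5b + c = 32
Solving the system yields a = 1, b = 1, c = 2.
So h(t) = t^2 + t + 2.
Check: h(3) = 14. ✓

h(t) = t^2 + t + 2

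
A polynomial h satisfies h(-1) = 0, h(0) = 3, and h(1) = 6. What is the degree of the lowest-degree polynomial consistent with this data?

1

Forward differences of the values at s = -1, 0, 1:
  h  : 0  3  6
  Δ  : 3  3
  Δ^2: 0
The first differences are constant (3) and nonzero, while all higher differences vanish, so the minimal degree is 1.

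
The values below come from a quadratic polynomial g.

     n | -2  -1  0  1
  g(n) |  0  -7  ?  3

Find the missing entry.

-6

The 3 known points determine the degree-2 polynomial uniquely.
Write g(n) = an^2 + bn + c. Substituting each data point gives a linear system:
  4a - 2b + c = 0
  a - b + c = -7
  a + b + c = 3
Solving the system yields a = 4, b = 5, c = -6.
So g(n) = 4n^2 + 5n - 6.
Then g(0) = -6.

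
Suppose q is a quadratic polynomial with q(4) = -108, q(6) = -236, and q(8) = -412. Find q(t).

q(t) = -6t^2 - 4t + 4

Write q(t) = at^2 + bt + c. Substituting each data point gives a linear system:
  16a + 4b + c = -108
  36a + 6b + c = -236
  64a + 8b + c = -412
Solving the system yields a = -6, b = -4, c = 4.
So q(t) = -6t^2 - 4t + 4.
Check: q(8) = -412. ✓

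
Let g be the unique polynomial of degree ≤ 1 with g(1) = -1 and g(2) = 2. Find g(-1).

-7

Write g(u) = au + b. Substituting each data point gives a linear system:
  a + b = -1
  2a + b = 2
Solving the system yields a = 3, b = -4.
So g(u) = 3u - 4.
Then g(-1) = -7.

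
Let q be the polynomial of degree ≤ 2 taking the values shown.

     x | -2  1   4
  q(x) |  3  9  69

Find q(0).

Write q(x) = ax^2 + bx + c. Substituting each data point gives a linear system:
  4a - 2b + c = 3
  a + b + c = 9
  16a + 4b + c = 69
Solving the system yields a = 3, b = 5, c = 1.
So q(x) = 3x² + 5x + 1.
Then q(0) = 1.

1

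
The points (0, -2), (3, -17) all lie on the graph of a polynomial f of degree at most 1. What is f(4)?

-22

Write f(t) = at + b. Substituting each data point gives a linear system:
  b = -2
  3a + b = -17
Solving the system yields a = -5, b = -2.
So f(t) = -5t - 2.
Then f(4) = -22.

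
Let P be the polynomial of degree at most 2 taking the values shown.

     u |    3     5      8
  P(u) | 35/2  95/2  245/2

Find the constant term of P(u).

5/2

Write P(u) = au^2 + bu + c. Substituting each data point gives a linear system:
  9a + 3b + c = 35/2
  25a + 5b + c = 95/2
  64a + 8b + c = 245/2
Solving the system yields a = 2, b = -1, c = 5/2.
So P(u) = 2u^2 - u + 5/2.
The constant term is 5/2.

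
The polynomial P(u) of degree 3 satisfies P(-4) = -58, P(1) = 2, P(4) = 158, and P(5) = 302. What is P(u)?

Write P(u) = au^3 + bu^2 + cu + d. Substituting each data point gives a linear system:
  -64a + 16b - 4c + d = -58
  a + b + c + d = 2
  64a + 16b + 4c + d = 158
  125a + 25b + 5c + d = 302
Solving the system yields a = 2, b = 3, c = -5, d = 2.
So P(u) = 2u^3 + 3u^2 - 5u + 2.
Check: P(4) = 158. ✓

P(u) = 2u^3 + 3u^2 - 5u + 2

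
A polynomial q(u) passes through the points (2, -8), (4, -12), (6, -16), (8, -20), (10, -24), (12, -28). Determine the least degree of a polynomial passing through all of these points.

Forward differences of the values at u = 2, 4, 6, 8, 10, 12:
  q  : -8  -12  -16  -20  -24  -28
  Δ  : -4  -4  -4  -4  -4
  Δ^2: 0  0  0  0
  Δ^3: 0  0  0
  Δ^4: 0  0
  Δ^5: 0
The first differences are constant (-4) and nonzero, while all higher differences vanish, so the minimal degree is 1.

1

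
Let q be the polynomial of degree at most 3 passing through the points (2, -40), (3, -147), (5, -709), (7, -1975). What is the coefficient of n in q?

Write q(n) = an^3 + bn^2 + cn + d. Substituting each data point gives a linear system:
  8a + 4b + 2c + d = -40
  27a + 9b + 3c + d = -147
  125a + 25b + 5c + d = -709
  343a + 49b + 7c + d = -1975
Solving the system yields a = -6, b = 2, c = -3, d = 6.
So q(n) = -6n^3 + 2n^2 - 3n + 6.
The coefficient of n is -3.

-3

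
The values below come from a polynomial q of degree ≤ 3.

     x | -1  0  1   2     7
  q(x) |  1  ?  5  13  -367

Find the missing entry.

The 4 known points determine the degree-3 polynomial uniquely.
Write q(x) = ax^3 + bx^2 + cx + d. Substituting each data point gives a linear system:
  -a + b - c + d = 1
  a + b + c + d = 5
  8a + 4b + 2c + d = 13
  343a + 49b + 7c + d = -367
Solving the system yields a = -2, b = 6, c = 4, d = -3.
So q(x) = -2x^3 + 6x^2 + 4x - 3.
Then q(0) = -3.

-3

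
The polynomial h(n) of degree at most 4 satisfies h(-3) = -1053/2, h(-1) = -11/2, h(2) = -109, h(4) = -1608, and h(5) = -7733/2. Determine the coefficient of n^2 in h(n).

Write h(n) = an^4 + bn^3 + cn^2 + dn + e. Substituting each data point gives a linear system:
  81a - 27b + 9c - 3d + e = -1053/2
  a - b + c - d + e = -11/2
  16a + 8b + 4c + 2d + e = -109
  256a + 64b + 16c + 4d + e = -1608
  625a + 125b + 25c + 5d + e = -7733/2
Solving the system yields a = -6, b = 0, c = -5, d = 1/2, e = 6.
So h(n) = -6n⁴ - 5n² + (1/2)n + 6.
The coefficient of n^2 is -5.

-5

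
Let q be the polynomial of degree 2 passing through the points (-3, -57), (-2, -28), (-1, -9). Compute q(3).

-33

Write q(n) = an^2 + bn + c. Substituting each data point gives a linear system:
  9a - 3b + c = -57
  4a - 2b + c = -28
  a - b + c = -9
Solving the system yields a = -5, b = 4, c = 0.
So q(n) = -5n² + 4n.
Then q(3) = -33.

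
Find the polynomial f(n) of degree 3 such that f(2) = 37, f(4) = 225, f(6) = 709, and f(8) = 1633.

Write f(n) = an^3 + bn^2 + cn + d. Substituting each data point gives a linear system:
  8a + 4b + 2c + d = 37
  64a + 16b + 4c + d = 225
  216a + 36b + 6c + d = 709
  512a + 64b + 8c + d = 1633
Solving the system yields a = 3, b = 1, c = 4, d = 1.
So f(n) = 3n^3 + n^2 + 4n + 1.
Check: f(4) = 225. ✓

f(n) = 3n^3 + n^2 + 4n + 1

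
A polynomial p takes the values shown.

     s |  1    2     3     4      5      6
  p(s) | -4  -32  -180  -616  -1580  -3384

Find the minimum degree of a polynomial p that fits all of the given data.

4

Forward differences of the values at s = 1, 2, 3, 4, 5, 6:
  p  : -4  -32  -180  -616  -1580  -3384
  Δ  : -28  -148  -436  -964  -1804
  Δ^2: -120  -288  -528  -840
  Δ^3: -168  -240  -312
  Δ^4: -72  -72
  Δ^5: 0
The fourth differences are constant (-72) and nonzero, while all higher differences vanish, so the minimal degree is 4.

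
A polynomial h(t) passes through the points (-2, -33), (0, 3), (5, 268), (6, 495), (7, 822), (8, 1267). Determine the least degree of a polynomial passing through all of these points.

3

Divided differences on the nodes -2, 0, 5, 6, 7, 8:
  order 0: -33  3  268  495  822  1267
  order 1: 18  53  227  327  445
  order 2: 5  29  50  59
  order 3: 3  3  3
  order 4: 0  0
  order 5: 0
The order-3 divided differences are all 3 (nonzero) and every higher order vanishes, so the data lies on a polynomial of degree exactly 3.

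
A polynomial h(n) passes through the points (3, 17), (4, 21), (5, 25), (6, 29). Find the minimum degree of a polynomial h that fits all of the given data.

1

Forward differences of the values at n = 3, 4, 5, 6:
  h  : 17  21  25  29
  Δ  : 4  4  4
  Δ^2: 0  0
  Δ^3: 0
The first differences are constant (4) and nonzero, while all higher differences vanish, so the minimal degree is 1.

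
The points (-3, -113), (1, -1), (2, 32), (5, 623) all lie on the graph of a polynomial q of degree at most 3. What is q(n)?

Write q(n) = an^3 + bn^2 + cn + d. Substituting each data point gives a linear system:
  -27a + 9b - 3c + d = -113
  a + b + c + d = -1
  8a + 4b + 2c + d = 32
  125a + 25b + 5c + d = 623
Solving the system yields a = 5, b = 1, c = -5, d = -2.
So q(n) = 5n^3 + n^2 - 5n - 2.
Check: q(1) = -1. ✓

q(n) = 5n^3 + n^2 - 5n - 2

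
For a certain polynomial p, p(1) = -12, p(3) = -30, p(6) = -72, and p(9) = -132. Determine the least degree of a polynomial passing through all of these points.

Divided differences on the nodes 1, 3, 6, 9:
  order 0: -12  -30  -72  -132
  order 1: -9  -14  -20
  order 2: -1  -1
  order 3: 0
The order-2 divided differences are all -1 (nonzero) and every higher order vanishes, so the data lies on a polynomial of degree exactly 2.

2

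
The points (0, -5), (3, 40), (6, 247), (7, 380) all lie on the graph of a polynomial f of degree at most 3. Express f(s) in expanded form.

Write f(s) = as^3 + bs^2 + cs + d. Substituting each data point gives a linear system:
  d = -5
  27a + 9b + 3c + d = 40
  216a + 36b + 6c + d = 247
  343a + 49b + 7c + d = 380
Solving the system yields a = 1, b = 0, c = 6, d = -5.
So f(s) = s^3 + 6s - 5.
Check: f(6) = 247. ✓

f(s) = s^3 + 6s - 5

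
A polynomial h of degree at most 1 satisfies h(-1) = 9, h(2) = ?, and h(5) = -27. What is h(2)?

The 2 known points determine the degree-1 polynomial uniquely.
Write h(s) = as + b. Substituting each data point gives a linear system:
  -a + b = 9
  5a + b = -27
Solving the system yields a = -6, b = 3.
So h(s) = -6s + 3.
Then h(2) = -9.

-9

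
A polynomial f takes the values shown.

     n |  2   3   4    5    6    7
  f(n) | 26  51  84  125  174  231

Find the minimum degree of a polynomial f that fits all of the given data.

2

Forward differences of the values at n = 2, 3, 4, 5, 6, 7:
  f  : 26  51  84  125  174  231
  Δ  : 25  33  41  49  57
  Δ^2: 8  8  8  8
  Δ^3: 0  0  0
  Δ^4: 0  0
  Δ^5: 0
The second differences are constant (8) and nonzero, while all higher differences vanish, so the minimal degree is 2.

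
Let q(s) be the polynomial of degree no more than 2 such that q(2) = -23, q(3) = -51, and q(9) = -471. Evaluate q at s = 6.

-207

Write q(s) = as^2 + bs + c. Substituting each data point gives a linear system:
  4a + 2b + c = -23
  9a + 3b + c = -51
  81a + 9b + c = -471
Solving the system yields a = -6, b = 2, c = -3.
So q(s) = -6s² + 2s - 3.
Then q(6) = -207.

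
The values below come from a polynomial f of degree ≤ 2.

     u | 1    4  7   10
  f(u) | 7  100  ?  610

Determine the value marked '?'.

301

On equispaced nodes a degree-2 polynomial has vanishing third forward difference, so
  - f(1) + 3·f(4) - 3·f(7) + f(10) = 0.
Substituting the known values and solving for f(7):
  -3·f(7) = -903
  f(7) = 301.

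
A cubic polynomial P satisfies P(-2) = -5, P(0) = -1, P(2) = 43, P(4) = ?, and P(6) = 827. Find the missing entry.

The 4 known points determine the degree-3 polynomial uniquely.
Write P(t) = at^3 + bt^2 + ct + d. Substituting each data point gives a linear system:
  -8a + 4b - 2c + d = -5
  d = -1
  8a + 4b + 2c + d = 43
  216a + 36b + 6c + d = 827
Solving the system yields a = 3, b = 5, c = 0, d = -1.
So P(t) = 3t³ + 5t² - 1.
Then P(4) = 271.

271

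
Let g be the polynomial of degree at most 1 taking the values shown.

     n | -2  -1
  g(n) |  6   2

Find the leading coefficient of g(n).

Write g(n) = an + b. Substituting each data point gives a linear system:
  -2a + b = 6
  -a + b = 2
Solving the system yields a = -4, b = -2.
So g(n) = -4n - 2.
The leading coefficient is -4.

-4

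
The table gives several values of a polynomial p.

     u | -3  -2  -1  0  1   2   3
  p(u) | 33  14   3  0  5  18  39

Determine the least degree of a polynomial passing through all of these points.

2

Forward differences of the values at u = -3, -2, -1, 0, 1, 2, 3:
  p  : 33  14  3  0  5  18  39
  Δ  : -19  -11  -3  5  13  21
  Δ^2: 8  8  8  8  8
  Δ^3: 0  0  0  0
  Δ^4: 0  0  0
  Δ^5: 0  0
  Δ^6: 0
The second differences are constant (8) and nonzero, while all higher differences vanish, so the minimal degree is 2.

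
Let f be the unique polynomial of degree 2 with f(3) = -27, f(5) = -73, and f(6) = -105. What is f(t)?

Using the Lagrange interpolation formula with nodes 3, 5, 6:
  L_0(t) = (t - 5)(t - 6) / 6
  L_1(t) = (t - 3)(t - 6) / -2
  L_2(t) = (t - 3)(t - 5) / 3
Then f(t) = -27·L_0(t) - 73·L_1(t) - 105·L_2(t).
Expanding and collecting terms gives f(t) = -3t^2 + t - 3.
Check: f(5) = -73. ✓

f(t) = -3t^2 + t - 3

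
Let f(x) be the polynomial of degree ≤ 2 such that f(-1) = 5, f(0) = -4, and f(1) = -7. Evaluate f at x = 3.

5

Forward differences of the values at x = -1, 0, 1:
  f  : 5  -4  -7
  Δ  : -9  -3
  Δ^2: 6
The second differences are constant, confirming degree 2.
Interpolating (Newton forward form) and evaluating at x = 3 gives f(3) = 5.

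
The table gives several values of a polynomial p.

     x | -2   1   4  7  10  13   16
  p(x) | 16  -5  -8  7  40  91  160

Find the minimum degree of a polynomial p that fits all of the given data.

Forward differences of the values at x = -2, 1, 4, 7, 10, 13, 16:
  p  : 16  -5  -8  7  40  91  160
  Δ  : -21  -3  15  33  51  69
  Δ^2: 18  18  18  18  18
  Δ^3: 0  0  0  0
  Δ^4: 0  0  0
  Δ^5: 0  0
  Δ^6: 0
The second differences are constant (18) and nonzero, while all higher differences vanish, so the minimal degree is 2.

2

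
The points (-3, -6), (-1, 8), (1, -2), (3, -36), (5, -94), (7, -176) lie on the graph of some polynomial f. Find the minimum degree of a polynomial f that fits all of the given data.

2

Forward differences of the values at x = -3, -1, 1, 3, 5, 7:
  f  : -6  8  -2  -36  -94  -176
  Δ  : 14  -10  -34  -58  -82
  Δ^2: -24  -24  -24  -24
  Δ^3: 0  0  0
  Δ^4: 0  0
  Δ^5: 0
The second differences are constant (-24) and nonzero, while all higher differences vanish, so the minimal degree is 2.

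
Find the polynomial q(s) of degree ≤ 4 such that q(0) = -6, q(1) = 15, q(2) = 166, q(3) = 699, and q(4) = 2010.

Using the Lagrange interpolation formula with nodes 0, 1, 2, 3, 4:
  L_0(s) = (s - 1)(s - 2)(s - 3)(s - 4) / 24
  L_1(s) = s(s - 2)(s - 3)(s - 4) / -6
  L_2(s) = s(s - 1)(s - 3)(s - 4) / 4
  L_3(s) = s(s - 1)(s - 2)(s - 4) / -6
  L_4(s) = s(s - 1)(s - 2)(s - 3) / 24
Then q(s) = -6·L_0(s) + 15·L_1(s) + 166·L_2(s) + 699·L_3(s) + 2010·L_4(s).
Expanding and collecting terms gives q(s) = 6s⁴ + 6s³ + 5s² + 4s - 6.
Check: q(2) = 166. ✓

q(s) = 6s^4 + 6s^3 + 5s^2 + 4s - 6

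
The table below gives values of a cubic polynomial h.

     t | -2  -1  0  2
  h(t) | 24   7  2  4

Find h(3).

-1

Write h(t) = at^3 + bt^2 + ct + d. Substituting each data point gives a linear system:
  -8a + 4b - 2c + d = 24
  -a + b - c + d = 7
  d = 2
  8a + 4b + 2c + d = 4
Solving the system yields a = -1, b = 3, c = -1, d = 2.
So h(t) = -t^3 + 3t^2 - t + 2.
Then h(3) = -1.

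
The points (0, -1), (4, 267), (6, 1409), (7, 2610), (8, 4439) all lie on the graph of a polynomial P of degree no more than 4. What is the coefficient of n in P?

-5

Write P(n) = an^4 + bn^3 + cn^2 + dn + e. Substituting each data point gives a linear system:
  e = -1
  256a + 64b + 16c + 4d + e = 267
  1296a + 216b + 36c + 6d + e = 1409
  2401a + 343b + 49c + 7d + e = 2610
  4096a + 512b + 64c + 8d + e = 4439
Solving the system yields a = 1, b = 1, c = -2, d = -5, e = -1.
So P(n) = n^4 + n^3 - 2n^2 - 5n - 1.
The coefficient of n is -5.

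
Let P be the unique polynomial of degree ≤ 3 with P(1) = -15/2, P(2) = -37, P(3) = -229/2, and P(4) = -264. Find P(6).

Write P(t) = at^3 + bt^2 + ct + d. Substituting each data point gives a linear system:
  a + b + c + d = -15/2
  8a + 4b + 2c + d = -37
  27a + 9b + 3c + d = -229/2
  64a + 16b + 4c + d = -264
Solving the system yields a = -4, b = 0, c = -3/2, d = -2.
So P(t) = -4t^3 - (3/2)t - 2.
Then P(6) = -875.

-875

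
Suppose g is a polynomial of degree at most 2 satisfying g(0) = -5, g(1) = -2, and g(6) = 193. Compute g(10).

565

Write g(x) = ax^2 + bx + c. Substituting each data point gives a linear system:
  c = -5
  a + b + c = -2
  36a + 6b + c = 193
Solving the system yields a = 6, b = -3, c = -5.
So g(x) = 6x² - 3x - 5.
Then g(10) = 565.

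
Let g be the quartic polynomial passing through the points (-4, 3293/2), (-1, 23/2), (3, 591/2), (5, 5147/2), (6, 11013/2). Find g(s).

Write g(s) = as^4 + bs^3 + cs^2 + ds + e. Substituting each data point gives a linear system:
  256a - 64b + 16c - 4d + e = 3293/2
  a - b + c - d + e = 23/2
  81a + 27b + 9c + 3d + e = 591/2
  625a + 125b + 25c + 5d + e = 5147/2
  1296a + 216b + 36c + 6d + e = 11013/2
Solving the system yields a = 5, b = -5, c = 3, d = 0, e = -3/2.
So g(s) = 5s^4 - 5s^3 + 3s^2 - 3/2.
Check: g(-1) = 23/2. ✓

g(s) = 5s^4 - 5s^3 + 3s^2 - 3/2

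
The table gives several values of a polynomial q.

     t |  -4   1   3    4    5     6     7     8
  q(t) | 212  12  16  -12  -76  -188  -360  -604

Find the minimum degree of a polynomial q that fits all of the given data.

3

Divided differences on the nodes -4, 1, 3, 4, 5, 6, 7, 8:
  order 0: 212  12  16  -12  -76  -188  -360  -604
  order 1: -40  2  -28  -64  -112  -172  -244
  order 2: 6  -10  -18  -24  -30  -36
  order 3: -2  -2  -2  -2  -2
  order 4: 0  0  0  0
  order 5: 0  0  0
  order 6: 0  0
  order 7: 0
The order-3 divided differences are all -2 (nonzero) and every higher order vanishes, so the data lies on a polynomial of degree exactly 3.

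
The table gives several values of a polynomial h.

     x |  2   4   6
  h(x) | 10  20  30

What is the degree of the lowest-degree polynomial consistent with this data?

Forward differences of the values at x = 2, 4, 6:
  h  : 10  20  30
  Δ  : 10  10
  Δ^2: 0
The first differences are constant (10) and nonzero, while all higher differences vanish, so the minimal degree is 1.

1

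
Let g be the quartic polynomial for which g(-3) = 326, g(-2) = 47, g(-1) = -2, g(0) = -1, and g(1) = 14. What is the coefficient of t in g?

Write g(t) = at^4 + bt^3 + ct^2 + dt + e. Substituting each data point gives a linear system:
  81a - 27b + 9c - 3d + e = 326
  16a - 8b + 4c - 2d + e = 47
  a - b + c - d + e = -2
  e = -1
  a + b + c + d + e = 14
Solving the system yields a = 6, b = 6, c = 1, d = 2, e = -1.
So g(t) = 6t^4 + 6t^3 + t^2 + 2t - 1.
The coefficient of t is 2.

2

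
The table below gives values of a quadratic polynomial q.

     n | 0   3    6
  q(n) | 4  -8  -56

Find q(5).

-36

Forward differences of the values at n = 0, 3, 6:
  q  : 4  -8  -56
  Δ  : -12  -48
  Δ^2: -36
The second differences are constant, confirming degree 2.
Interpolating (Newton forward form) and evaluating at n = 5 gives q(5) = -36.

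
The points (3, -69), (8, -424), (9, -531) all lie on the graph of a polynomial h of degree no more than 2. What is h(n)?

Using the Lagrange interpolation formula with nodes 3, 8, 9:
  L_0(n) = (n - 8)(n - 9) / 30
  L_1(n) = (n - 3)(n - 9) / -5
  L_2(n) = (n - 3)(n - 8) / 6
Then h(n) = -69·L_0(n) - 424·L_1(n) - 531·L_2(n).
Expanding and collecting terms gives h(n) = -6n² - 5n.
Check: h(9) = -531. ✓

h(n) = -6n^2 - 5n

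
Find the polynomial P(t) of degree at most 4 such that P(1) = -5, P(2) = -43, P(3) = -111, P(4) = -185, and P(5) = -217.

Write P(t) = at^4 + bt^3 + ct^2 + dt + e. Substituting each data point gives a linear system:
  a + b + c + d + e = -5
  16a + 8b + 4c + 2d + e = -43
  81a + 27b + 9c + 3d + e = -111
  256a + 64b + 16c + 4d + e = -185
  625a + 125b + 25c + 5d + e = -217
Solving the system yields a = 1, b = -6, c = -4, d = 1, e = 3.
So P(t) = t⁴ - 6t³ - 4t² + t + 3.
Check: P(4) = -185. ✓

P(t) = t^4 - 6t^3 - 4t^2 + t + 3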